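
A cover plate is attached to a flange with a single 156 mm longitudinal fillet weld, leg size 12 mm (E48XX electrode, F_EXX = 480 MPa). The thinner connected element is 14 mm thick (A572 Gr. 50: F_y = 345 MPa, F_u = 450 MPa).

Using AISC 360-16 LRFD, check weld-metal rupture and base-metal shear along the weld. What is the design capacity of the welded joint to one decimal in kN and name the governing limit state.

Weld metal: throat = 0.707×12 = 8.484 mm, L = 156 mm. φR_n = 0.75 × 0.6 × 480 × 8.484 × 156 = 285.9 kN.
Base metal shear (14 mm plate): yield φR_n = 1.0×0.6×345×14×156 = 452.1 kN; rupture φR_n = 0.75×0.6×450×14×156 = 442.3 kN; take 442.3 kN (rupture).
Governing: min(285.9, 442.3) = 285.9 kN → weld metal.

285.9 kN (weld metal governs)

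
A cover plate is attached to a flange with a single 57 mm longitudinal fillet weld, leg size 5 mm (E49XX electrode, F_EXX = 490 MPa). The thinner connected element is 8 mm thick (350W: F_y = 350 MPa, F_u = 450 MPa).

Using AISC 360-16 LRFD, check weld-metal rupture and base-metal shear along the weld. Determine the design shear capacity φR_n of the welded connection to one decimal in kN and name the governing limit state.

44.4 kN (weld metal governs)

Weld metal: throat = 0.707×5 = 3.535 mm, L = 57 mm. φR_n = 0.75 × 0.6 × 490 × 3.535 × 57 = 44.4 kN.
Base metal shear (8 mm plate): yield φR_n = 1.0×0.6×350×8×57 = 95.8 kN; rupture φR_n = 0.75×0.6×450×8×57 = 92.3 kN; take 92.3 kN (rupture).
Governing: min(44.4, 92.3) = 44.4 kN → weld metal.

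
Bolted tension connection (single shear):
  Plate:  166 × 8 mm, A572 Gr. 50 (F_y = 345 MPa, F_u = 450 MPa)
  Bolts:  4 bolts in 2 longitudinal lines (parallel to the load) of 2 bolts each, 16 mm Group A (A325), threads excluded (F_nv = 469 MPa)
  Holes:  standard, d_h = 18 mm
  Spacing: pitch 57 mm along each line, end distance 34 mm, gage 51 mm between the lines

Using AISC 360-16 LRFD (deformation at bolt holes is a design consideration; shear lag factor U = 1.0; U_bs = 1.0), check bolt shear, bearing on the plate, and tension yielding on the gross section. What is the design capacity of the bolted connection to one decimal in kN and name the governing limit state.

282.9 kN (bolt shear governs)

Bolt shear: A_b = π(16)²/4 = 201.06 mm². φR_n = 0.75 × 469 × 201.06 × 4 × 1 = 282.9 kN.
Bearing (8 mm plate, F_u = 450 MPa): end bolts L_c = 34 − 18/2 = 25, R_n = min(1.2×25×8×450, 2.4×16×8×450) = 108 kN/bolt; interior L_c = 57 − 18 = 39, R_n = 138.24 kN/bolt. φR_n = 0.75 × (2×108 + 2×138.24) = 369.4 kN.
Tension yield (gross): A_g = 166×8 = 1328 mm². φR_n = 0.90 × 345 × 1328 = 412.3 kN.
Governing: min(282.9, 369.4, 412.3) = 282.9 kN → bolt shear.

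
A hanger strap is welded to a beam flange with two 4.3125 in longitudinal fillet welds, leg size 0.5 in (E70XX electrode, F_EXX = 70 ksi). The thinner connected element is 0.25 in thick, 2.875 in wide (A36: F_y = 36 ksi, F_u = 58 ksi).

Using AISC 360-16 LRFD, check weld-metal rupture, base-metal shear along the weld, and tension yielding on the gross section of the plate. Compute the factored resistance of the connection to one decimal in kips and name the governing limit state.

Weld metal: throat = 0.707×0.5 = 0.3535 in, L = 2×4.3125 = 8.625 in. φR_n = 0.75 × 0.6 × 70 × 0.3535 × 8.625 = 96.0 kips.
Base metal shear (0.25 in plate): yield φR_n = 1.0×0.6×36×0.25×8.625 = 46.6 kips; rupture φR_n = 0.75×0.6×58×0.25×8.625 = 56.3 kips; take 46.6 kips (yield).
Tension yield (gross): A_g = 2.875×0.25 = 0.71875 in². φR_n = 0.90 × 36 × 0.71875 = 23.3 kips.
Governing: min(96.0, 46.6, 23.3) = 23.3 kips → gross-section yield.

23.3 kips (gross-section yield governs)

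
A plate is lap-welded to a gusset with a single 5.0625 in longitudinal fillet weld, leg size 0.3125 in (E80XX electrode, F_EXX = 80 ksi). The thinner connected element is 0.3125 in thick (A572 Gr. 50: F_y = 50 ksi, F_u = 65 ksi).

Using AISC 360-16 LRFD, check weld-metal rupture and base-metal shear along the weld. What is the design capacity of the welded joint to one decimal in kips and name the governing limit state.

Weld metal: throat = 0.707×0.3125 = 0.22094 in, L = 5.0625 in. φR_n = 0.75 × 0.6 × 80 × 0.22094 × 5.0625 = 40.3 kips.
Base metal shear (0.3125 in plate): yield φR_n = 1.0×0.6×50×0.3125×5.0625 = 47.5 kips; rupture φR_n = 0.75×0.6×65×0.3125×5.0625 = 46.3 kips; take 46.3 kips (rupture).
Governing: min(40.3, 46.3) = 40.3 kips → weld metal.

40.3 kips (weld metal governs)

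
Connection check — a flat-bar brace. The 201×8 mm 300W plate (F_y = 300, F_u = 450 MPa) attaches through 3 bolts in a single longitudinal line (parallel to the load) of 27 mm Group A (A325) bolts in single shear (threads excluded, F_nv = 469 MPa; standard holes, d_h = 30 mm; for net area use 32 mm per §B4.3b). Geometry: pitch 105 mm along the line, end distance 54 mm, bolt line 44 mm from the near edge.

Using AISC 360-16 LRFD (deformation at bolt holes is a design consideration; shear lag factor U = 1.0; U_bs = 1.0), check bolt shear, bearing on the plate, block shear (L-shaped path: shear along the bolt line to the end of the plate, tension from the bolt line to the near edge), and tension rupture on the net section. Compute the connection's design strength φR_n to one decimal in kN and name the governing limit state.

360.7 kN (block shear governs)

Bolt shear: A_b = π(27)²/4 = 572.56 mm². φR_n = 0.75 × 469 × 572.56 × 3 × 1 = 604.2 kN.
Bearing (8 mm plate, F_u = 450 MPa): end bolts L_c = 54 − 30/2 = 39, R_n = min(1.2×39×8×450, 2.4×27×8×450) = 168.48 kN/bolt; interior L_c = 105 − 30 = 75, R_n = 233.28 kN/bolt. φR_n = 0.75 × (1×168.48 + 2×233.28) = 476.3 kN.
Block shear: shear path 1×[54+2×105] = 1×264 mm, A_gv = 2112, A_nv = 1×(264 − 2.5×32)×8 = 1472 mm²; tension to near edge: (44 − 0.5×32)×8 = 224 mm². R_n = min(0.6×450×1472, 0.6×300×2112) + 1.0×450×224 = min(397.44, 380.16) + 100.8 = 480.96 kN. φR_n = 0.75 × 480.96 = 360.7 kN.
Tension rupture (net): A_n = (201 − 1×32)×8 = 1352 mm² (U = 1.0, A_e = A_n). φR_n = 0.75 × 450 × 1352 = 456.3 kN.
Governing: min(604.2, 476.3, 360.7, 456.3) = 360.7 kN → block shear.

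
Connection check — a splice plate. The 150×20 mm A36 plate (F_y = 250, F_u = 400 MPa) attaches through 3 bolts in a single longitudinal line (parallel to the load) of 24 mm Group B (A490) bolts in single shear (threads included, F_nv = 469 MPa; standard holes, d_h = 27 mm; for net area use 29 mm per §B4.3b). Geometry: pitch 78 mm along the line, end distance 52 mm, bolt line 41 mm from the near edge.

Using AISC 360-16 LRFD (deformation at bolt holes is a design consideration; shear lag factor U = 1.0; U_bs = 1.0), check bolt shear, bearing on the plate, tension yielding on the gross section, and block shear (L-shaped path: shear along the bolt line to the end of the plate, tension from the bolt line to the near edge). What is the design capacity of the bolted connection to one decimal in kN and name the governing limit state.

477.4 kN (bolt shear governs)

Bolt shear: A_b = π(24)²/4 = 452.39 mm². φR_n = 0.75 × 469 × 452.39 × 3 × 1 = 477.4 kN.
Bearing (20 mm plate, F_u = 400 MPa): end bolts L_c = 52 − 27/2 = 38.5, R_n = min(1.2×38.5×20×400, 2.4×24×20×400) = 369.6 kN/bolt; interior L_c = 78 − 27 = 51, R_n = 460.8 kN/bolt. φR_n = 0.75 × (1×369.6 + 2×460.8) = 968.4 kN.
Tension yield (gross): A_g = 150×20 = 3000 mm². φR_n = 0.90 × 250 × 3000 = 675.0 kN.
Block shear: shear path 1×[52+2×78] = 1×208 mm, A_gv = 4160, A_nv = 1×(208 − 2.5×29)×20 = 2710 mm²; tension to near edge: (41 − 0.5×29)×20 = 530 mm². R_n = min(0.6×400×2710, 0.6×250×4160) + 1.0×400×530 = min(650.4, 624) + 212 = 836 kN. φR_n = 0.75 × 836 = 627.0 kN.
Governing: min(477.4, 968.4, 675.0, 627.0) = 477.4 kN → bolt shear.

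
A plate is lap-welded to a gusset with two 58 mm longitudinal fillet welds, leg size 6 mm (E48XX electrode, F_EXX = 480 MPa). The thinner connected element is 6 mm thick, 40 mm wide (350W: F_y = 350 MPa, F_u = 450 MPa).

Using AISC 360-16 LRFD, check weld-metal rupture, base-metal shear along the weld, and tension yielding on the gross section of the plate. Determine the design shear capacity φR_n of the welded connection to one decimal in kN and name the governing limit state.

75.6 kN (gross-section yield governs)

Weld metal: throat = 0.707×6 = 4.242 mm, L = 2×58 = 116 mm. φR_n = 0.75 × 0.6 × 480 × 4.242 × 116 = 106.3 kN.
Base metal shear (6 mm plate): yield φR_n = 1.0×0.6×350×6×116 = 146.2 kN; rupture φR_n = 0.75×0.6×450×6×116 = 140.9 kN; take 140.9 kN (rupture).
Tension yield (gross): A_g = 40×6 = 240 mm². φR_n = 0.90 × 350 × 240 = 75.6 kN.
Governing: min(106.3, 140.9, 75.6) = 75.6 kN → gross-section yield.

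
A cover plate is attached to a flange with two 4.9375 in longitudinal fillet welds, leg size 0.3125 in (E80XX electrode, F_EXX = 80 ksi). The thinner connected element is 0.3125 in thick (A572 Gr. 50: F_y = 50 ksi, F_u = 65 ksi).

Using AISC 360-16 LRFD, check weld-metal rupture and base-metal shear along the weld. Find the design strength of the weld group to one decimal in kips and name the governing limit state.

Weld metal: throat = 0.707×0.3125 = 0.22094 in, L = 2×4.9375 = 9.875 in. φR_n = 0.75 × 0.6 × 80 × 0.22094 × 9.875 = 78.5 kips.
Base metal shear (0.3125 in plate): yield φR_n = 1.0×0.6×50×0.3125×9.875 = 92.6 kips; rupture φR_n = 0.75×0.6×65×0.3125×9.875 = 90.3 kips; take 90.3 kips (rupture).
Governing: min(78.5, 90.3) = 78.5 kips → weld metal.

78.5 kips (weld metal governs)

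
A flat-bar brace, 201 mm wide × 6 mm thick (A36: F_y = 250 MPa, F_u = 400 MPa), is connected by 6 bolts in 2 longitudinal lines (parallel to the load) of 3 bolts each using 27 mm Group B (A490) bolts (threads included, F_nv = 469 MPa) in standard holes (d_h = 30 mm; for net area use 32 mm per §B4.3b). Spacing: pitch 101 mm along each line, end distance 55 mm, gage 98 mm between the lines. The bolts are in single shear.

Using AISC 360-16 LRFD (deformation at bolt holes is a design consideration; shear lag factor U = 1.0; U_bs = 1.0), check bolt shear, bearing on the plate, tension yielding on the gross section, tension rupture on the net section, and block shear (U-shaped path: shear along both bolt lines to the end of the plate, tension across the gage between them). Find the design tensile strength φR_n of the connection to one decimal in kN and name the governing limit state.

Bolt shear: A_b = π(27)²/4 = 572.56 mm². φR_n = 0.75 × 469 × 572.56 × 6 × 1 = 1208.4 kN.
Bearing (6 mm plate, F_u = 400 MPa): end bolts L_c = 55 − 30/2 = 40, R_n = min(1.2×40×6×400, 2.4×27×6×400) = 115.2 kN/bolt; interior L_c = 101 − 30 = 71, R_n = 155.52 kN/bolt. φR_n = 0.75 × (2×115.2 + 4×155.52) = 639.4 kN.
Tension yield (gross): A_g = 201×6 = 1206 mm². φR_n = 0.90 × 250 × 1206 = 271.4 kN.
Tension rupture (net): A_n = (201 − 2×32)×6 = 822 mm² (U = 1.0, A_e = A_n). φR_n = 0.75 × 400 × 822 = 246.6 kN.
Block shear: shear path 2×[55+2×101] = 2×257 mm, A_gv = 3084, A_nv = 2×(257 − 2.5×32)×6 = 2124 mm²; tension across gage: (98 − 1×32)×6 = 396 mm². R_n = min(0.6×400×2124, 0.6×250×3084) + 1.0×400×396 = min(509.76, 462.6) + 158.4 = 621 kN. φR_n = 0.75 × 621 = 465.8 kN.
Governing: min(1208.4, 639.4, 271.4, 246.6, 465.8) = 246.6 kN → net-section rupture.

246.6 kN (net-section rupture governs)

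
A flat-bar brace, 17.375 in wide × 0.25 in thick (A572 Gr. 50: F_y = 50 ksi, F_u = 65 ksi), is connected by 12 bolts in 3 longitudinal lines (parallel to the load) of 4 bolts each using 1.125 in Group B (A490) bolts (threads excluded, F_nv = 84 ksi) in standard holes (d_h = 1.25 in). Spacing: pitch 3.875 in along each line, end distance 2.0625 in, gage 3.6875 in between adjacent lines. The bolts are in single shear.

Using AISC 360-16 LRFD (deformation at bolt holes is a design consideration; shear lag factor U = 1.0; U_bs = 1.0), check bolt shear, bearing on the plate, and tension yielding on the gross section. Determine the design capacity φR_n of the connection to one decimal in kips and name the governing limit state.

195.5 kips (gross-section yield governs)

Bolt shear: A_b = π(1.125)²/4 = 0.99402 in². φR_n = 0.75 × 84 × 0.99402 × 12 × 1 = 751.5 kips.
Bearing (0.25 in plate, F_u = 65 ksi): end bolts L_c = 2.0625 − 1.25/2 = 1.4375, R_n = min(1.2×1.4375×0.25×65, 2.4×1.125×0.25×65) = 28.031 kips/bolt; interior L_c = 3.875 − 1.25 = 2.625, R_n = 43.875 kips/bolt. φR_n = 0.75 × (3×28.031 + 9×43.875) = 359.2 kips.
Tension yield (gross): A_g = 17.375×0.25 = 4.3438 in². φR_n = 0.90 × 50 × 4.3438 = 195.5 kips.
Governing: min(751.5, 359.2, 195.5) = 195.5 kips → gross-section yield.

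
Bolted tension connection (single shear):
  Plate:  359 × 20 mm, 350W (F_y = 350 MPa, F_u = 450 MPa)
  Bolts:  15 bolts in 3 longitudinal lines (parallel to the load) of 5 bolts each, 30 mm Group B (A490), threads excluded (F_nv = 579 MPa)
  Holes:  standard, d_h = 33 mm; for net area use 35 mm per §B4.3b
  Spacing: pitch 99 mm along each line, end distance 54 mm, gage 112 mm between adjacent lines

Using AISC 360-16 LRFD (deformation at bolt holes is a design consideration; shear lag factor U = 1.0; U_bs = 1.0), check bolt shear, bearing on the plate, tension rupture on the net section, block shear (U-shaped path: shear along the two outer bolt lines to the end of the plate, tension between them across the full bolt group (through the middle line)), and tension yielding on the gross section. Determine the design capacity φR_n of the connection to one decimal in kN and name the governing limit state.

Bolt shear: A_b = π(30)²/4 = 706.86 mm². φR_n = 0.75 × 579 × 706.86 × 15 × 1 = 4604.3 kN.
Bearing (20 mm plate, F_u = 450 MPa): end bolts L_c = 54 − 33/2 = 37.5, R_n = min(1.2×37.5×20×450, 2.4×30×20×450) = 405 kN/bolt; interior L_c = 99 − 33 = 66, R_n = 648 kN/bolt. φR_n = 0.75 × (3×405 + 12×648) = 6743.3 kN.
Tension rupture (net): A_n = (359 − 3×35)×20 = 5080 mm² (U = 1.0, A_e = A_n). φR_n = 0.75 × 450 × 5080 = 1714.5 kN.
Block shear: shear path 2×[54+4×99] = 2×450 mm, A_gv = 18000, A_nv = 2×(450 − 4.5×35)×20 = 11700 mm²; tension across gage: (224 − 2×35)×20 = 3080 mm². R_n = min(0.6×450×11700, 0.6×350×18000) + 1.0×450×3080 = min(3159, 3780) + 1386 = 4545 kN. φR_n = 0.75 × 4545 = 3408.8 kN.
Tension yield (gross): A_g = 359×20 = 7180 mm². φR_n = 0.90 × 350 × 7180 = 2261.7 kN.
Governing: min(4604.3, 6743.3, 1714.5, 3408.8, 2261.7) = 1714.5 kN → net-section rupture.

1714.5 kN (net-section rupture governs)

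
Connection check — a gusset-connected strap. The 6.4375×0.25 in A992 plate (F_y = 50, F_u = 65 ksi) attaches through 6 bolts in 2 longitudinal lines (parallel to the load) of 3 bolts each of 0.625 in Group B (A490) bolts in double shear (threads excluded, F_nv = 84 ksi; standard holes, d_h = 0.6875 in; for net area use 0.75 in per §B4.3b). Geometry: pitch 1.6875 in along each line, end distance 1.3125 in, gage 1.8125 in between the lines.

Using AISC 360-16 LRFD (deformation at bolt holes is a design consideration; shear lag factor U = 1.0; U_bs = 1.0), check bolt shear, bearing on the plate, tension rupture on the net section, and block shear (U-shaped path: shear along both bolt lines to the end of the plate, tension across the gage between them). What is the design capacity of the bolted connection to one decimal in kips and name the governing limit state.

54.1 kips (block shear governs)

Bolt shear: A_b = π(0.625)²/4 = 0.3068 in². φR_n = 0.75 × 84 × 0.3068 × 6 × 2 = 231.9 kips.
Bearing (0.25 in plate, F_u = 65 ksi): end bolts L_c = 1.3125 − 0.6875/2 = 0.96875, R_n = min(1.2×0.96875×0.25×65, 2.4×0.625×0.25×65) = 18.891 kips/bolt; interior L_c = 1.6875 − 0.6875 = 1, R_n = 19.5 kips/bolt. φR_n = 0.75 × (2×18.891 + 4×19.5) = 86.8 kips.
Tension rupture (net): A_n = (6.4375 − 2×0.75)×0.25 = 1.2344 in² (U = 1.0, A_e = A_n). φR_n = 0.75 × 65 × 1.2344 = 60.2 kips.
Block shear: shear path 2×[1.3125+2×1.6875] = 2×4.6875 in, A_gv = 2.3438, A_nv = 2×(4.6875 − 2.5×0.75)×0.25 = 1.4063 in²; tension across gage: (1.8125 − 1×0.75)×0.25 = 0.26563 in². R_n = min(0.6×65×1.4063, 0.6×50×2.3438) + 1.0×65×0.26563 = min(54.846, 70.314) + 17.266 = 72.112 kips. φR_n = 0.75 × 72.112 = 54.1 kips.
Governing: min(231.9, 86.8, 60.2, 54.1) = 54.1 kips → block shear.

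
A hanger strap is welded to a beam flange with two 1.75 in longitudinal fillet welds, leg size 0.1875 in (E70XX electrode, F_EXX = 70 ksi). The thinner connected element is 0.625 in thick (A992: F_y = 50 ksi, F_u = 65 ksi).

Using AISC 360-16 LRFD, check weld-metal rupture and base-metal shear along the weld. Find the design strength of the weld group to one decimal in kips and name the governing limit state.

Weld metal: throat = 0.707×0.1875 = 0.13256 in, L = 2×1.75 = 3.5 in. φR_n = 0.75 × 0.6 × 70 × 0.13256 × 3.5 = 14.6 kips.
Base metal shear (0.625 in plate): yield φR_n = 1.0×0.6×50×0.625×3.5 = 65.6 kips; rupture φR_n = 0.75×0.6×65×0.625×3.5 = 64.0 kips; take 64.0 kips (rupture).
Governing: min(14.6, 64.0) = 14.6 kips → weld metal.

14.6 kips (weld metal governs)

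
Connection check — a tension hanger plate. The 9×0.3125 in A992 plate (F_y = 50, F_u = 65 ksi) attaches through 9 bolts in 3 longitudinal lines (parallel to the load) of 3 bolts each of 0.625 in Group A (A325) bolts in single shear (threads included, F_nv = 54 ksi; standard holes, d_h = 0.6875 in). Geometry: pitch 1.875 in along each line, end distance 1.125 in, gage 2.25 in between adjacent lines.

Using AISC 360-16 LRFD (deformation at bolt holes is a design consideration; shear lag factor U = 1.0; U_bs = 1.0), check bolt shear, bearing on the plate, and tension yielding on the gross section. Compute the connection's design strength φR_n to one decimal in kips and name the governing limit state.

111.8 kips (bolt shear governs)

Bolt shear: A_b = π(0.625)²/4 = 0.3068 in². φR_n = 0.75 × 54 × 0.3068 × 9 × 1 = 111.8 kips.
Bearing (0.3125 in plate, F_u = 65 ksi): end bolts L_c = 1.125 − 0.6875/2 = 0.78125, R_n = min(1.2×0.78125×0.3125×65, 2.4×0.625×0.3125×65) = 19.043 kips/bolt; interior L_c = 1.875 − 0.6875 = 1.1875, R_n = 28.945 kips/bolt. φR_n = 0.75 × (3×19.043 + 6×28.945) = 173.1 kips.
Tension yield (gross): A_g = 9×0.3125 = 2.8125 in². φR_n = 0.90 × 50 × 2.8125 = 126.6 kips.
Governing: min(111.8, 173.1, 126.6) = 111.8 kips → bolt shear.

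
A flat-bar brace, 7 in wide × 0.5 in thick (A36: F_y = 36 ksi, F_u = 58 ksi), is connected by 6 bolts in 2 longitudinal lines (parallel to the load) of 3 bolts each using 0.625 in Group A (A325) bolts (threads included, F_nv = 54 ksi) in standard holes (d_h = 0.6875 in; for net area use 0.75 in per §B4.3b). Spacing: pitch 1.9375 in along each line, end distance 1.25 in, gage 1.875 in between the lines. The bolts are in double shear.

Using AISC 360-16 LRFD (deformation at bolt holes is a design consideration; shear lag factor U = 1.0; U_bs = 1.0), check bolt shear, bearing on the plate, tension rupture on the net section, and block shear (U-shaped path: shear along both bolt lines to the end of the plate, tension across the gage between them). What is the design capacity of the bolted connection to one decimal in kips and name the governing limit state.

107.5 kips (block shear governs)

Bolt shear: A_b = π(0.625)²/4 = 0.3068 in². φR_n = 0.75 × 54 × 0.3068 × 6 × 2 = 149.1 kips.
Bearing (0.5 in plate, F_u = 58 ksi): end bolts L_c = 1.25 − 0.6875/2 = 0.90625, R_n = min(1.2×0.90625×0.5×58, 2.4×0.625×0.5×58) = 31.538 kips/bolt; interior L_c = 1.9375 − 0.6875 = 1.25, R_n = 43.5 kips/bolt. φR_n = 0.75 × (2×31.538 + 4×43.5) = 177.8 kips.
Tension rupture (net): A_n = (7 − 2×0.75)×0.5 = 2.75 in² (U = 1.0, A_e = A_n). φR_n = 0.75 × 58 × 2.75 = 119.6 kips.
Block shear: shear path 2×[1.25+2×1.9375] = 2×5.125 in, A_gv = 5.125, A_nv = 2×(5.125 − 2.5×0.75)×0.5 = 3.25 in²; tension across gage: (1.875 − 1×0.75)×0.5 = 0.5625 in². R_n = min(0.6×58×3.25, 0.6×36×5.125) + 1.0×58×0.5625 = min(113.1, 110.7) + 32.625 = 143.33 kips. φR_n = 0.75 × 143.33 = 107.5 kips.
Governing: min(149.1, 177.8, 119.6, 107.5) = 107.5 kips → block shear.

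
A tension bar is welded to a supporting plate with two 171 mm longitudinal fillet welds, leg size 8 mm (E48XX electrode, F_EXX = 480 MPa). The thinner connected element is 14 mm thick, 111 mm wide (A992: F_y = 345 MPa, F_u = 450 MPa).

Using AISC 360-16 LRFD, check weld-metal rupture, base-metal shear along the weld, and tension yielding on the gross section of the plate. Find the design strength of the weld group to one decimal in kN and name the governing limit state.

Weld metal: throat = 0.707×8 = 5.656 mm, L = 2×171 = 342 mm. φR_n = 0.75 × 0.6 × 480 × 5.656 × 342 = 417.8 kN.
Base metal shear (14 mm plate): yield φR_n = 1.0×0.6×345×14×342 = 991.1 kN; rupture φR_n = 0.75×0.6×450×14×342 = 969.6 kN; take 969.6 kN (rupture).
Tension yield (gross): A_g = 111×14 = 1554 mm². φR_n = 0.90 × 345 × 1554 = 482.5 kN.
Governing: min(417.8, 969.6, 482.5) = 417.8 kN → weld metal.

417.8 kN (weld metal governs)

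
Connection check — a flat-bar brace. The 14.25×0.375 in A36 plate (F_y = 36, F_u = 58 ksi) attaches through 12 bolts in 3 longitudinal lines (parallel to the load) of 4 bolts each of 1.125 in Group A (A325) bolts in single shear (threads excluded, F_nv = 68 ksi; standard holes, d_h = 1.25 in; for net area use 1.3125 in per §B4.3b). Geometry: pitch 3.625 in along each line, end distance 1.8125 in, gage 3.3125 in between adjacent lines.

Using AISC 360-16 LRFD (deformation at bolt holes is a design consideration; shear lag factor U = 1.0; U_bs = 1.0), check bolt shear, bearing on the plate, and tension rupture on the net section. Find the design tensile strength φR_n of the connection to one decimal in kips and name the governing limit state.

168.2 kips (net-section rupture governs)

Bolt shear: A_b = π(1.125)²/4 = 0.99402 in². φR_n = 0.75 × 68 × 0.99402 × 12 × 1 = 608.3 kips.
Bearing (0.375 in plate, F_u = 58 ksi): end bolts L_c = 1.8125 − 1.25/2 = 1.1875, R_n = min(1.2×1.1875×0.375×58, 2.4×1.125×0.375×58) = 30.994 kips/bolt; interior L_c = 3.625 − 1.25 = 2.375, R_n = 58.725 kips/bolt. φR_n = 0.75 × (3×30.994 + 9×58.725) = 466.1 kips.
Tension rupture (net): A_n = (14.25 − 3×1.3125)×0.375 = 3.8672 in² (U = 1.0, A_e = A_n). φR_n = 0.75 × 58 × 3.8672 = 168.2 kips.
Governing: min(608.3, 466.1, 168.2) = 168.2 kips → net-section rupture.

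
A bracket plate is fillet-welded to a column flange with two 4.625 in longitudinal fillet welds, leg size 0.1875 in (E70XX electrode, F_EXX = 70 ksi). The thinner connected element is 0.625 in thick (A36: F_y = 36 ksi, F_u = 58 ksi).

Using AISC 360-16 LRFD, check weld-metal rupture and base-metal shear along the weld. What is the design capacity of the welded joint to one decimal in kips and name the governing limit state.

38.6 kips (weld metal governs)

Weld metal: throat = 0.707×0.1875 = 0.13256 in, L = 2×4.625 = 9.25 in. φR_n = 0.75 × 0.6 × 70 × 0.13256 × 9.25 = 38.6 kips.
Base metal shear (0.625 in plate): yield φR_n = 1.0×0.6×36×0.625×9.25 = 124.9 kips; rupture φR_n = 0.75×0.6×58×0.625×9.25 = 150.9 kips; take 124.9 kips (yield).
Governing: min(38.6, 124.9) = 38.6 kips → weld metal.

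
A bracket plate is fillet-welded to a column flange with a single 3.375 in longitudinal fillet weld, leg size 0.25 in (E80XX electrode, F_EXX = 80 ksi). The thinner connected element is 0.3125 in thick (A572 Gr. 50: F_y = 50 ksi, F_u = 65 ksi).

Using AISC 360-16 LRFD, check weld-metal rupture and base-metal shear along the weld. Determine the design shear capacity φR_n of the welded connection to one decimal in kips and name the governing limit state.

21.5 kips (weld metal governs)

Weld metal: throat = 0.707×0.25 = 0.17675 in, L = 3.375 in. φR_n = 0.75 × 0.6 × 80 × 0.17675 × 3.375 = 21.5 kips.
Base metal shear (0.3125 in plate): yield φR_n = 1.0×0.6×50×0.3125×3.375 = 31.6 kips; rupture φR_n = 0.75×0.6×65×0.3125×3.375 = 30.8 kips; take 30.8 kips (rupture).
Governing: min(21.5, 30.8) = 21.5 kips → weld metal.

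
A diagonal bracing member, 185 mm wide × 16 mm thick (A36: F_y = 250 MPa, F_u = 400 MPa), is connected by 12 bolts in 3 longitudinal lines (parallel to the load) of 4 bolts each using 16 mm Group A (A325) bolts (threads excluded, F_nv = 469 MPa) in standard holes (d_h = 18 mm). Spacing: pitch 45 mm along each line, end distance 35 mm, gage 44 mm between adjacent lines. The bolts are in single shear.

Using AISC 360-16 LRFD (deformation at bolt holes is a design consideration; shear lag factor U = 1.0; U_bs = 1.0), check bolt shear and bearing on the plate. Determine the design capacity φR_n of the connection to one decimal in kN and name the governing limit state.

848.7 kN (bolt shear governs)

Bolt shear: A_b = π(16)²/4 = 201.06 mm². φR_n = 0.75 × 469 × 201.06 × 12 × 1 = 848.7 kN.
Bearing (16 mm plate, F_u = 400 MPa): end bolts L_c = 35 − 18/2 = 26, R_n = min(1.2×26×16×400, 2.4×16×16×400) = 199.68 kN/bolt; interior L_c = 45 − 18 = 27, R_n = 207.36 kN/bolt. φR_n = 0.75 × (3×199.68 + 9×207.36) = 1849.0 kN.
Governing: min(848.7, 1849.0) = 848.7 kN → bolt shear.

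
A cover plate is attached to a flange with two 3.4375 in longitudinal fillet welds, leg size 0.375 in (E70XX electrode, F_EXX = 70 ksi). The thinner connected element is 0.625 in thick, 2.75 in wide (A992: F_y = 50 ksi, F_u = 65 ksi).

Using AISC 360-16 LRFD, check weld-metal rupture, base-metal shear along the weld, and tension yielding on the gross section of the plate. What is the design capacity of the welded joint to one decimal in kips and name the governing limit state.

Weld metal: throat = 0.707×0.375 = 0.26513 in, L = 2×3.4375 = 6.875 in. φR_n = 0.75 × 0.6 × 70 × 0.26513 × 6.875 = 57.4 kips.
Base metal shear (0.625 in plate): yield φR_n = 1.0×0.6×50×0.625×6.875 = 128.9 kips; rupture φR_n = 0.75×0.6×65×0.625×6.875 = 125.7 kips; take 125.7 kips (rupture).
Tension yield (gross): A_g = 2.75×0.625 = 1.7188 in². φR_n = 0.90 × 50 × 1.7188 = 77.3 kips.
Governing: min(57.4, 125.7, 77.3) = 57.4 kips → weld metal.

57.4 kips (weld metal governs)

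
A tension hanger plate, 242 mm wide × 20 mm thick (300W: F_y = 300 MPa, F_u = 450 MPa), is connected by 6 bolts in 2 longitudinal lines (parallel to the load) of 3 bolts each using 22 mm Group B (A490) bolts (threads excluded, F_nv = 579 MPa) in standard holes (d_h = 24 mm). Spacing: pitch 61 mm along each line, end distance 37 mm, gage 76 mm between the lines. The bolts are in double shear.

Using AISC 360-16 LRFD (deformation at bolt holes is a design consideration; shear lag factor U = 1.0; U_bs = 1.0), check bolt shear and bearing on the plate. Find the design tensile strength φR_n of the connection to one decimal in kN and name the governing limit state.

1603.8 kN (bearing governs)

Bolt shear: A_b = π(22)²/4 = 380.13 mm². φR_n = 0.75 × 579 × 380.13 × 6 × 2 = 1980.9 kN.
Bearing (20 mm plate, F_u = 450 MPa): end bolts L_c = 37 − 24/2 = 25, R_n = min(1.2×25×20×450, 2.4×22×20×450) = 270 kN/bolt; interior L_c = 61 − 24 = 37, R_n = 399.6 kN/bolt. φR_n = 0.75 × (2×270 + 4×399.6) = 1603.8 kN.
Governing: min(1980.9, 1603.8) = 1603.8 kN → bearing.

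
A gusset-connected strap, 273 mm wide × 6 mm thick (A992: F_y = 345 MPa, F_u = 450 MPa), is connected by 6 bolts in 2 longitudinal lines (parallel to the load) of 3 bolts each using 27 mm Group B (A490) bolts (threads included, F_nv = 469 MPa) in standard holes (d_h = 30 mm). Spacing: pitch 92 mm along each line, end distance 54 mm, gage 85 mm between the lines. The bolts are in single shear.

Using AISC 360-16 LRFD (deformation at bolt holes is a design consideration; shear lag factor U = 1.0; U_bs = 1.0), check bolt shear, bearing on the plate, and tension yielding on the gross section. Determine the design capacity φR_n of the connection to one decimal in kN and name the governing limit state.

Bolt shear: A_b = π(27)²/4 = 572.56 mm². φR_n = 0.75 × 469 × 572.56 × 6 × 1 = 1208.4 kN.
Bearing (6 mm plate, F_u = 450 MPa): end bolts L_c = 54 − 30/2 = 39, R_n = min(1.2×39×6×450, 2.4×27×6×450) = 126.36 kN/bolt; interior L_c = 92 − 30 = 62, R_n = 174.96 kN/bolt. φR_n = 0.75 × (2×126.36 + 4×174.96) = 714.4 kN.
Tension yield (gross): A_g = 273×6 = 1638 mm². φR_n = 0.90 × 345 × 1638 = 508.6 kN.
Governing: min(1208.4, 714.4, 508.6) = 508.6 kN → gross-section yield.

508.6 kN (gross-section yield governs)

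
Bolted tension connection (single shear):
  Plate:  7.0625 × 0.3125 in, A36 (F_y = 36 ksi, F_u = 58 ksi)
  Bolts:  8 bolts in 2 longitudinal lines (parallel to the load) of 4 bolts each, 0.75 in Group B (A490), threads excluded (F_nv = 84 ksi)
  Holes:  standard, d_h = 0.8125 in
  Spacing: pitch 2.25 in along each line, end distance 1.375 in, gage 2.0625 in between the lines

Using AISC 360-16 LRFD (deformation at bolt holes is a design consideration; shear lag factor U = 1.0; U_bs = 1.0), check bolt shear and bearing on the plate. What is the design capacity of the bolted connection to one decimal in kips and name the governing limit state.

Bolt shear: A_b = π(0.75)²/4 = 0.44179 in². φR_n = 0.75 × 84 × 0.44179 × 8 × 1 = 222.7 kips.
Bearing (0.3125 in plate, F_u = 58 ksi): end bolts L_c = 1.375 − 0.8125/2 = 0.96875, R_n = min(1.2×0.96875×0.3125×58, 2.4×0.75×0.3125×58) = 21.07 kips/bolt; interior L_c = 2.25 − 0.8125 = 1.4375, R_n = 31.266 kips/bolt. φR_n = 0.75 × (2×21.07 + 6×31.266) = 172.3 kips.
Governing: min(222.7, 172.3) = 172.3 kips → bearing.

172.3 kips (bearing governs)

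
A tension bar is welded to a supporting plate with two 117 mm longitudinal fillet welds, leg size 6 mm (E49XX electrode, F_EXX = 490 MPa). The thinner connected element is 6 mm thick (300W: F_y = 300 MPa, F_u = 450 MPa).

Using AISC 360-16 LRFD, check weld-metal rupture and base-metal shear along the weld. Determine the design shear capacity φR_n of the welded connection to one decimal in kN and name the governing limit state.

Weld metal: throat = 0.707×6 = 4.242 mm, L = 2×117 = 234 mm. φR_n = 0.75 × 0.6 × 490 × 4.242 × 234 = 218.9 kN.
Base metal shear (6 mm plate): yield φR_n = 1.0×0.6×300×6×234 = 252.7 kN; rupture φR_n = 0.75×0.6×450×6×234 = 284.3 kN; take 252.7 kN (yield).
Governing: min(218.9, 252.7) = 218.9 kN → weld metal.

218.9 kN (weld metal governs)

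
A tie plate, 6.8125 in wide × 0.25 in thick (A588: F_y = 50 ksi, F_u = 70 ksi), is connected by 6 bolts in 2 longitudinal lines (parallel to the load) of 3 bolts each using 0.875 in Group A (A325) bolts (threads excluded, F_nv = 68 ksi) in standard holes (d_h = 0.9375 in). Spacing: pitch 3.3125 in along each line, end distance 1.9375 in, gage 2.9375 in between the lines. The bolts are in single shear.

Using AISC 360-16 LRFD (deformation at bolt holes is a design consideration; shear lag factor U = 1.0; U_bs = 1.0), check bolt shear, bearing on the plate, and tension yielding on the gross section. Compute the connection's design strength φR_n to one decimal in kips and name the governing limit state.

76.6 kips (gross-section yield governs)

Bolt shear: A_b = π(0.875)²/4 = 0.60132 in². φR_n = 0.75 × 68 × 0.60132 × 6 × 1 = 184.0 kips.
Bearing (0.25 in plate, F_u = 70 ksi): end bolts L_c = 1.9375 − 0.9375/2 = 1.46875, R_n = min(1.2×1.46875×0.25×70, 2.4×0.875×0.25×70) = 30.844 kips/bolt; interior L_c = 3.3125 − 0.9375 = 2.375, R_n = 36.75 kips/bolt. φR_n = 0.75 × (2×30.844 + 4×36.75) = 156.5 kips.
Tension yield (gross): A_g = 6.8125×0.25 = 1.7031 in². φR_n = 0.90 × 50 × 1.7031 = 76.6 kips.
Governing: min(184.0, 156.5, 76.6) = 76.6 kips → gross-section yield.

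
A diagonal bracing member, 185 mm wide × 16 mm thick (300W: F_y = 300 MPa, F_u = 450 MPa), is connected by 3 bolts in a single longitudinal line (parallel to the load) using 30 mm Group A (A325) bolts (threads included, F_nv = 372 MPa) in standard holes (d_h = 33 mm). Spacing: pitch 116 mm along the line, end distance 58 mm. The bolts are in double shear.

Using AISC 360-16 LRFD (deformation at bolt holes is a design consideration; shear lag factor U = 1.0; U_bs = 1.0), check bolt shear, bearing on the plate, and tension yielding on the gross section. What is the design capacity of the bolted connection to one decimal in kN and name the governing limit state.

Bolt shear: A_b = π(30)²/4 = 706.86 mm². φR_n = 0.75 × 372 × 706.86 × 3 × 2 = 1183.3 kN.
Bearing (16 mm plate, F_u = 450 MPa): end bolts L_c = 58 − 33/2 = 41.5, R_n = min(1.2×41.5×16×450, 2.4×30×16×450) = 358.56 kN/bolt; interior L_c = 116 − 33 = 83, R_n = 518.4 kN/bolt. φR_n = 0.75 × (1×358.56 + 2×518.4) = 1046.5 kN.
Tension yield (gross): A_g = 185×16 = 2960 mm². φR_n = 0.90 × 300 × 2960 = 799.2 kN.
Governing: min(1183.3, 1046.5, 799.2) = 799.2 kN → gross-section yield.

799.2 kN (gross-section yield governs)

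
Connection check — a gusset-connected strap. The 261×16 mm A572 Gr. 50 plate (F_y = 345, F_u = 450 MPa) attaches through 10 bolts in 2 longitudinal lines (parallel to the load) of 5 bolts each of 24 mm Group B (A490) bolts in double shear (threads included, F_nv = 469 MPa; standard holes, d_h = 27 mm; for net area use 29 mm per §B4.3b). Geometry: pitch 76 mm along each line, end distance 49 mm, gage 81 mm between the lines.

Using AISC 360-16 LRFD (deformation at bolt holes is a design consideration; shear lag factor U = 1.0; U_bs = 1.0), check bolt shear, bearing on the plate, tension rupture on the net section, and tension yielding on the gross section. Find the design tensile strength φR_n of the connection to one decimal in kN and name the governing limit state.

Bolt shear: A_b = π(24)²/4 = 452.39 mm². φR_n = 0.75 × 469 × 452.39 × 10 × 2 = 3182.6 kN.
Bearing (16 mm plate, F_u = 450 MPa): end bolts L_c = 49 − 27/2 = 35.5, R_n = min(1.2×35.5×16×450, 2.4×24×16×450) = 306.72 kN/bolt; interior L_c = 76 − 27 = 49, R_n = 414.72 kN/bolt. φR_n = 0.75 × (2×306.72 + 8×414.72) = 2948.4 kN.
Tension rupture (net): A_n = (261 − 2×29)×16 = 3248 mm² (U = 1.0, A_e = A_n). φR_n = 0.75 × 450 × 3248 = 1096.2 kN.
Tension yield (gross): A_g = 261×16 = 4176 mm². φR_n = 0.90 × 345 × 4176 = 1296.6 kN.
Governing: min(3182.6, 2948.4, 1096.2, 1296.6) = 1096.2 kN → net-section rupture.

1096.2 kN (net-section rupture governs)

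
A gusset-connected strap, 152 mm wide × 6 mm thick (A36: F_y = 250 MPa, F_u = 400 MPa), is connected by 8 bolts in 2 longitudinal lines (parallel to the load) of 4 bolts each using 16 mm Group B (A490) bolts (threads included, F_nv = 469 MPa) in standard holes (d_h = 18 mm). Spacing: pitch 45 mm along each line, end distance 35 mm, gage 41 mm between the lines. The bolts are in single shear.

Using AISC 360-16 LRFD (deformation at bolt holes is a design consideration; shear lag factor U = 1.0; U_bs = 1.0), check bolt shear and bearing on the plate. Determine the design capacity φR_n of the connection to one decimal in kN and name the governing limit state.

462.2 kN (bearing governs)

Bolt shear: A_b = π(16)²/4 = 201.06 mm². φR_n = 0.75 × 469 × 201.06 × 8 × 1 = 565.8 kN.
Bearing (6 mm plate, F_u = 400 MPa): end bolts L_c = 35 − 18/2 = 26, R_n = min(1.2×26×6×400, 2.4×16×6×400) = 74.88 kN/bolt; interior L_c = 45 − 18 = 27, R_n = 77.76 kN/bolt. φR_n = 0.75 × (2×74.88 + 6×77.76) = 462.2 kN.
Governing: min(565.8, 462.2) = 462.2 kN → bearing.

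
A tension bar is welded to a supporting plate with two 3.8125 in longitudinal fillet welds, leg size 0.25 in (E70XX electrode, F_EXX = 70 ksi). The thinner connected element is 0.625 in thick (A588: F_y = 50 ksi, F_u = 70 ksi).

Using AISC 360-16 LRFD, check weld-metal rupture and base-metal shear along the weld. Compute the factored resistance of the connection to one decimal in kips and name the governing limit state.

Weld metal: throat = 0.707×0.25 = 0.17675 in, L = 2×3.8125 = 7.625 in. φR_n = 0.75 × 0.6 × 70 × 0.17675 × 7.625 = 42.5 kips.
Base metal shear (0.625 in plate): yield φR_n = 1.0×0.6×50×0.625×7.625 = 143.0 kips; rupture φR_n = 0.75×0.6×70×0.625×7.625 = 150.1 kips; take 143.0 kips (yield).
Governing: min(42.5, 143.0) = 42.5 kips → weld metal.

42.5 kips (weld metal governs)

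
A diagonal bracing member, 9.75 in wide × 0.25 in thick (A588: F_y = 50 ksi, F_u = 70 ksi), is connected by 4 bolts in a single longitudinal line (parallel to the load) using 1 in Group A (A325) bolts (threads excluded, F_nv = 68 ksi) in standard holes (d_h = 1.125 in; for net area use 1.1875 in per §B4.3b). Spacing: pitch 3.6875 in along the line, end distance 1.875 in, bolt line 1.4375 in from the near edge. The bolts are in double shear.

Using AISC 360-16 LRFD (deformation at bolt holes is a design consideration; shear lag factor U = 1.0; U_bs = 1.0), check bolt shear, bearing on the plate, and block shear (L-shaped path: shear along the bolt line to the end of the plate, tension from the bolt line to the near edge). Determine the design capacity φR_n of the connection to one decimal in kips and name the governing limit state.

80.2 kips (block shear governs)

Bolt shear: A_b = π(1)²/4 = 0.7854 in². φR_n = 0.75 × 68 × 0.7854 × 4 × 2 = 320.4 kips.
Bearing (0.25 in plate, F_u = 70 ksi): end bolts L_c = 1.875 − 1.125/2 = 1.3125, R_n = min(1.2×1.3125×0.25×70, 2.4×1×0.25×70) = 27.563 kips/bolt; interior L_c = 3.6875 − 1.125 = 2.5625, R_n = 42 kips/bolt. φR_n = 0.75 × (1×27.563 + 3×42) = 115.2 kips.
Block shear: shear path 1×[1.875+3×3.6875] = 1×12.9375 in, A_gv = 3.2344, A_nv = 1×(12.9375 − 3.5×1.1875)×0.25 = 2.1953 in²; tension to near edge: (1.4375 − 0.5×1.1875)×0.25 = 0.21094 in². R_n = min(0.6×70×2.1953, 0.6×50×3.2344) + 1.0×70×0.21094 = min(92.203, 97.032) + 14.766 = 106.97 kips. φR_n = 0.75 × 106.97 = 80.2 kips.
Governing: min(320.4, 115.2, 80.2) = 80.2 kips → block shear.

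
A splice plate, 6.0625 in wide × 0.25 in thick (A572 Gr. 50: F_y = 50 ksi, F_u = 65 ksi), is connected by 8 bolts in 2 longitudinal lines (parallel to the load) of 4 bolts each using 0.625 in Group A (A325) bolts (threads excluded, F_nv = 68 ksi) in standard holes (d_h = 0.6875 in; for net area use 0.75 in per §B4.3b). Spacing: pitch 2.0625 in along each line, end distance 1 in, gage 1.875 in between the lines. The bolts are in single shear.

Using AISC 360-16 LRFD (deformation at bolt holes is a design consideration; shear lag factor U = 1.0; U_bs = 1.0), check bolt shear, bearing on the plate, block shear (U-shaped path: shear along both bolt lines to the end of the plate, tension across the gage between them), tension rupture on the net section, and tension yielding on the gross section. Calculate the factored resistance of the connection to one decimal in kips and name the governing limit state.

Bolt shear: A_b = π(0.625)²/4 = 0.3068 in². φR_n = 0.75 × 68 × 0.3068 × 8 × 1 = 125.2 kips.
Bearing (0.25 in plate, F_u = 65 ksi): end bolts L_c = 1 − 0.6875/2 = 0.65625, R_n = min(1.2×0.65625×0.25×65, 2.4×0.625×0.25×65) = 12.797 kips/bolt; interior L_c = 2.0625 − 0.6875 = 1.375, R_n = 24.375 kips/bolt. φR_n = 0.75 × (2×12.797 + 6×24.375) = 128.9 kips.
Block shear: shear path 2×[1+3×2.0625] = 2×7.1875 in, A_gv = 3.5938, A_nv = 2×(7.1875 − 3.5×0.75)×0.25 = 2.2813 in²; tension across gage: (1.875 − 1×0.75)×0.25 = 0.28125 in². R_n = min(0.6×65×2.2813, 0.6×50×3.5938) + 1.0×65×0.28125 = min(88.971, 107.81) + 18.281 = 107.25 kips. φR_n = 0.75 × 107.25 = 80.4 kips.
Tension rupture (net): A_n = (6.0625 − 2×0.75)×0.25 = 1.1406 in² (U = 1.0, A_e = A_n). φR_n = 0.75 × 65 × 1.1406 = 55.6 kips.
Tension yield (gross): A_g = 6.0625×0.25 = 1.5156 in². φR_n = 0.90 × 50 × 1.5156 = 68.2 kips.
Governing: min(125.2, 128.9, 80.4, 55.6, 68.2) = 55.6 kips → net-section rupture.

55.6 kips (net-section rupture governs)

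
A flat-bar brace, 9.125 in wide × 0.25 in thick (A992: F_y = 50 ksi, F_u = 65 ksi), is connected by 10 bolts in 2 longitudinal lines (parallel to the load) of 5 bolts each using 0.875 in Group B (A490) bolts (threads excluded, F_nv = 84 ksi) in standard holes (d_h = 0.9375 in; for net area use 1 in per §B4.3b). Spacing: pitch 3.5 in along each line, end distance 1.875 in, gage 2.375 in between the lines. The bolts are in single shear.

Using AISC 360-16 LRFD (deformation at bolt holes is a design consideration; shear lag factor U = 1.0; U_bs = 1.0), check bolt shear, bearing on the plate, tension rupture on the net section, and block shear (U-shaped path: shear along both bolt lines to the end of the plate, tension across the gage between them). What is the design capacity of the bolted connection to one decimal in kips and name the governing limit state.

86.8 kips (net-section rupture governs)

Bolt shear: A_b = π(0.875)²/4 = 0.60132 in². φR_n = 0.75 × 84 × 0.60132 × 10 × 1 = 378.8 kips.
Bearing (0.25 in plate, F_u = 65 ksi): end bolts L_c = 1.875 − 0.9375/2 = 1.40625, R_n = min(1.2×1.40625×0.25×65, 2.4×0.875×0.25×65) = 27.422 kips/bolt; interior L_c = 3.5 − 0.9375 = 2.5625, R_n = 34.125 kips/bolt. φR_n = 0.75 × (2×27.422 + 8×34.125) = 245.9 kips.
Tension rupture (net): A_n = (9.125 − 2×1)×0.25 = 1.7813 in² (U = 1.0, A_e = A_n). φR_n = 0.75 × 65 × 1.7813 = 86.8 kips.
Block shear: shear path 2×[1.875+4×3.5] = 2×15.875 in, A_gv = 7.9375, A_nv = 2×(15.875 − 4.5×1)×0.25 = 5.6875 in²; tension across gage: (2.375 − 1×1)×0.25 = 0.34375 in². R_n = min(0.6×65×5.6875, 0.6×50×7.9375) + 1.0×65×0.34375 = min(221.81, 238.13) + 22.344 = 244.15 kips. φR_n = 0.75 × 244.15 = 183.1 kips.
Governing: min(378.8, 245.9, 86.8, 183.1) = 86.8 kips → net-section rupture.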